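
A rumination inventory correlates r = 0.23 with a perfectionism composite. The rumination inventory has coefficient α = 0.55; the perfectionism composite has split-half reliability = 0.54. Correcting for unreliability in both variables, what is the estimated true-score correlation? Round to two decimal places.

0.42

r_true = r_obs / √(r_xx · r_yy) = 0.23 / √(0.55 × 0.54) = 0.23 / √0.2970 = 0.23 / 0.5450 ≈ 0.42.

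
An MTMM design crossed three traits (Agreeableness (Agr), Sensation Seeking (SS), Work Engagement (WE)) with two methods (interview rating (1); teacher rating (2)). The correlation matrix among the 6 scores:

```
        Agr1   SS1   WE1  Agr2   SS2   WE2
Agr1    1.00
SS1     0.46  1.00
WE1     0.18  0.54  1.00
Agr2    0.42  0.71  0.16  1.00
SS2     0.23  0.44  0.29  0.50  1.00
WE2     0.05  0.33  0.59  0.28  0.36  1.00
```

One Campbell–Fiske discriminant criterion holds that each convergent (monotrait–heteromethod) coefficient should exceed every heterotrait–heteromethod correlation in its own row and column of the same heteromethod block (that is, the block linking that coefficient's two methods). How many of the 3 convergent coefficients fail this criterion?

Each convergent coefficient versus the relevant comparison correlations:
Agr (methods 1·2): 0.42 vs {0.23, 0.71, 0.05, 0.16} → fail.
SS (methods 1·2): 0.44 vs {0.71, 0.23, 0.33, 0.29} → fail.
WE (methods 1·2): 0.59 vs {0.16, 0.05, 0.29, 0.33} → pass.
2 of 3 fail.

2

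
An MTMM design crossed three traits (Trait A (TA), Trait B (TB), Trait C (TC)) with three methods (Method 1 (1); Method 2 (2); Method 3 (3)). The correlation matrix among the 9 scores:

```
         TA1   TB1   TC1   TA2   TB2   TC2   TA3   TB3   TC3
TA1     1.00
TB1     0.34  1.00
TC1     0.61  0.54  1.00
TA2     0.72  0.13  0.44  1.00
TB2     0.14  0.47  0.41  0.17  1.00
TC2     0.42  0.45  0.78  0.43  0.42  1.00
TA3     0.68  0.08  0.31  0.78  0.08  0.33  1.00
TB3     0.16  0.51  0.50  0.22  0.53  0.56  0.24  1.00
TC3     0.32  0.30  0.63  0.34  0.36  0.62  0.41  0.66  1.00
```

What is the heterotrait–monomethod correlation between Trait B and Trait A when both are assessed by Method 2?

0.17

Different traits, same method: r(TB2, TA2) = 0.17.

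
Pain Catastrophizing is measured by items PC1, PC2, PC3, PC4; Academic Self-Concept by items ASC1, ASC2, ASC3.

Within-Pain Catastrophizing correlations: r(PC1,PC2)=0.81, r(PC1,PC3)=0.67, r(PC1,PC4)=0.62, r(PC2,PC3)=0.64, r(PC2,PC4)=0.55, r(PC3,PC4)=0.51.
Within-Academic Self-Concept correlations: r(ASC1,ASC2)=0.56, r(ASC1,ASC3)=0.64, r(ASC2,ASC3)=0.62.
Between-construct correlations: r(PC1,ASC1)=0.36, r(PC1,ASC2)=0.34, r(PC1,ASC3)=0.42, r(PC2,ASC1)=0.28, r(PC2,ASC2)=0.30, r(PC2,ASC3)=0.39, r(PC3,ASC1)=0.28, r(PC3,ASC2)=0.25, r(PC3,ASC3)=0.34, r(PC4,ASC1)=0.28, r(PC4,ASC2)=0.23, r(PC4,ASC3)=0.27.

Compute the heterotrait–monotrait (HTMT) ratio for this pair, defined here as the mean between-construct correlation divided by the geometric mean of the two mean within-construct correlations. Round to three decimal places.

0.503

Between-construct mean = 3.74/12 = 0.3117.
Mean within-PC = 3.80/6 = 0.6333; mean within-ASC = 1.82/3 = 0.6067.
Geometric mean = √(0.6333 × 0.6067) = 0.6199.
HTMT = 0.3117 / 0.6199 = 0.503.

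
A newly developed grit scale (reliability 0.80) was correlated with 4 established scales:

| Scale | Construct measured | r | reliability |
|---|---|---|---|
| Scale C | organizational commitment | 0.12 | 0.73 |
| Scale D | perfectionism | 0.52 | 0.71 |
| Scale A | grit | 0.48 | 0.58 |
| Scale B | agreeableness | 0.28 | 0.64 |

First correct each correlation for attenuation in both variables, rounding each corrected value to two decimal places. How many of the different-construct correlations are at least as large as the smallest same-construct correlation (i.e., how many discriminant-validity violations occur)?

0

Disattenuated r (r / √(r_scale · r_new)):
  Scale C (disc): 0.12 / √(0.73·0.80) = 0.16
  Scale D (disc): 0.52 / √(0.71·0.80) = 0.69
  Scale A (conv): 0.48 / √(0.58·0.80) = 0.70
  Scale B (disc): 0.28 / √(0.64·0.80) = 0.39
Smallest convergent = 0.70. Discriminant values: 0.16, 0.69, 0.39; count ≥ 0.70 → 0.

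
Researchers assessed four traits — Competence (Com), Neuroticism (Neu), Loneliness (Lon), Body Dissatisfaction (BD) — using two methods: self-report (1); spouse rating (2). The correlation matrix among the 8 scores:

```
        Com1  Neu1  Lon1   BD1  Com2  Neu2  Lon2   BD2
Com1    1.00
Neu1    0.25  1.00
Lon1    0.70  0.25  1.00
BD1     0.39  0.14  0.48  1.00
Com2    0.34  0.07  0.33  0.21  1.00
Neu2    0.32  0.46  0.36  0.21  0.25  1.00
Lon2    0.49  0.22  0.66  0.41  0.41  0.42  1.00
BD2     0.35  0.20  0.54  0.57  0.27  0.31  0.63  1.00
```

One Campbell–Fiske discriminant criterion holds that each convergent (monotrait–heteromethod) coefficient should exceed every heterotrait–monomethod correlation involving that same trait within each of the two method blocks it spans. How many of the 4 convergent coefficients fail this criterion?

3

Checking each validity diagonal entry against its comparison values:
Com (methods 1·2): 0.34 vs {0.25, 0.25, 0.70, 0.41, 0.39, 0.27} → fail.
Neu (methods 1·2): 0.46 vs {0.25, 0.25, 0.25, 0.42, 0.14, 0.31} → pass.
Lon (methods 1·2): 0.66 vs {0.70, 0.41, 0.25, 0.42, 0.48, 0.63} → fail.
BD (methods 1·2): 0.57 vs {0.39, 0.27, 0.14, 0.31, 0.48, 0.63} → fail.
3 of 4 fail.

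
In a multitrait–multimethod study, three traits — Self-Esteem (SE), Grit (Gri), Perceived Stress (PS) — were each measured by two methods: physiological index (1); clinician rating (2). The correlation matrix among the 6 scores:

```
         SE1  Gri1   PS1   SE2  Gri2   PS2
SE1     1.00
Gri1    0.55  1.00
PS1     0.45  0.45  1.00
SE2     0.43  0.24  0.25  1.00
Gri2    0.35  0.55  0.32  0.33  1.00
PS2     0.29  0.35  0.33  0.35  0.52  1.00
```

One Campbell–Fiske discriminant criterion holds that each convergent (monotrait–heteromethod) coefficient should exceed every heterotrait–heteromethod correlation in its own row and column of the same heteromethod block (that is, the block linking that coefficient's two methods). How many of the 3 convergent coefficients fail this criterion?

1

Each convergent coefficient versus the relevant comparison correlations:
SE (methods 1·2): 0.43 vs {0.35, 0.24, 0.29, 0.25} → pass.
Gri (methods 1·2): 0.55 vs {0.24, 0.35, 0.35, 0.32} → pass.
PS (methods 1·2): 0.33 vs {0.25, 0.29, 0.32, 0.35} → fail.
1 of 3 fail.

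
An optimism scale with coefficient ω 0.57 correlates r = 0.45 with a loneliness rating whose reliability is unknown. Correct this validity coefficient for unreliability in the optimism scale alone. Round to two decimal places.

0.60

Single correction: r_c = r_obs / √r_xx = 0.45 / √0.57 = 0.45 / 0.7550 ≈ 0.60.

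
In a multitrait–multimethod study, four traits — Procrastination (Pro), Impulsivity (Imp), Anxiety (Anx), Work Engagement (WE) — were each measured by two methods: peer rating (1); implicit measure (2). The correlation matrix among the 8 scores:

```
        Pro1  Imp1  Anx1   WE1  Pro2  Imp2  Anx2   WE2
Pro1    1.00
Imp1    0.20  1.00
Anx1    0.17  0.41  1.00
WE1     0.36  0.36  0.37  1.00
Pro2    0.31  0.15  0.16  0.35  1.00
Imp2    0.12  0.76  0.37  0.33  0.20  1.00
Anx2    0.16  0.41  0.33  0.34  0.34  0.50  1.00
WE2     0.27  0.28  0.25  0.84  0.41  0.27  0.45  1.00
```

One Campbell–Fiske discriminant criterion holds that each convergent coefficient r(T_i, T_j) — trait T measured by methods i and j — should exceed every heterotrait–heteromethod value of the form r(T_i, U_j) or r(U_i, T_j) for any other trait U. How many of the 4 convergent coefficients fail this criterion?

2

Checking each validity diagonal entry against its comparison values:
Pro (methods 1·2): 0.31 vs {0.12, 0.15, 0.16, 0.16, 0.27, 0.35} → fail.
Imp (methods 1·2): 0.76 vs {0.15, 0.12, 0.41, 0.37, 0.28, 0.33} → pass.
Anx (methods 1·2): 0.33 vs {0.16, 0.16, 0.37, 0.41, 0.25, 0.34} → fail.
WE (methods 1·2): 0.84 vs {0.35, 0.27, 0.33, 0.28, 0.34, 0.25} → pass.
2 of 4 fail.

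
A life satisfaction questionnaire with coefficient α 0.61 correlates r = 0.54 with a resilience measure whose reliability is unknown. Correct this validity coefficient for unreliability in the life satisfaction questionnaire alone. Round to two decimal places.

Single correction: r_c = r_obs / √r_xx = 0.54 / √0.61 = 0.54 / 0.7810 ≈ 0.69.

0.69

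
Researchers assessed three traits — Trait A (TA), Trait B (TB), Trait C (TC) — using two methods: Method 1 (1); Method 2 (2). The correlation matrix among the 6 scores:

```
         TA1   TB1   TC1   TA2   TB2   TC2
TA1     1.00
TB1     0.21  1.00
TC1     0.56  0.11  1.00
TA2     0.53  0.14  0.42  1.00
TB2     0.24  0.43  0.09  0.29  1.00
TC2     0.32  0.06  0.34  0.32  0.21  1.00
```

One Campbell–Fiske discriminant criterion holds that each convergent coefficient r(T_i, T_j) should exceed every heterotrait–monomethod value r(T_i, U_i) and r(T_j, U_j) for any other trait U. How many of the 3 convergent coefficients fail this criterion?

Checking each validity diagonal entry against its comparison values:
TA (methods 1·2): 0.53 vs {0.21, 0.29, 0.56, 0.32} → fail.
TB (methods 1·2): 0.43 vs {0.21, 0.29, 0.11, 0.21} → pass.
TC (methods 1·2): 0.34 vs {0.56, 0.32, 0.11, 0.21} → fail.
2 of 3 fail.

2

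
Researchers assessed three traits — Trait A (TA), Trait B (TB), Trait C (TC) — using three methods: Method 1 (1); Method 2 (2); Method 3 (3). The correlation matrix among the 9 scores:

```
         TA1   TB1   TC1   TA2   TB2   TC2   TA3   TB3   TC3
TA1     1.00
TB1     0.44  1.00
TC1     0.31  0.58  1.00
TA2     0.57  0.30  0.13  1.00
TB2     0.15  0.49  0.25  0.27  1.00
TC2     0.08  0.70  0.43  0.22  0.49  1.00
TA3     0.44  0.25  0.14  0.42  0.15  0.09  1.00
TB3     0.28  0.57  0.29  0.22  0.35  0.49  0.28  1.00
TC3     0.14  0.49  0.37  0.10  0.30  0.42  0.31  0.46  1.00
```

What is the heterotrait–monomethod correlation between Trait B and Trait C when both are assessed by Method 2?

Different traits, same method: r(TB2, TC2) = 0.49.

0.49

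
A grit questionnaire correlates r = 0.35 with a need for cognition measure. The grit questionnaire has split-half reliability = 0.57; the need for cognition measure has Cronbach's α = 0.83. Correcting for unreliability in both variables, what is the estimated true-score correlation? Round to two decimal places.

r_true = r_obs / √(r_xx · r_yy) = 0.35 / √(0.57 × 0.83) = 0.35 / √0.4731 = 0.35 / 0.6878 ≈ 0.51.

0.51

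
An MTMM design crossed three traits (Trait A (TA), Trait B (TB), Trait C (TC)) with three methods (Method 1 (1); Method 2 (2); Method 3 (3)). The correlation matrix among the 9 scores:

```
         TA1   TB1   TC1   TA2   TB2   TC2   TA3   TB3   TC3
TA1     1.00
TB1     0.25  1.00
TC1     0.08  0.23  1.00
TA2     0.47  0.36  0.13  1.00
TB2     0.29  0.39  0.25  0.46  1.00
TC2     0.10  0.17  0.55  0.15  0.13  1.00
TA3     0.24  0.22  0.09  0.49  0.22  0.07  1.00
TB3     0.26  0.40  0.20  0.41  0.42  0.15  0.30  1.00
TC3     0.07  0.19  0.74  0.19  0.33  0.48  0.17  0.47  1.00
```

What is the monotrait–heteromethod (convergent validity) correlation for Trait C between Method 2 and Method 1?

0.55

Same trait (TC), different methods: r(TC2, TC1) = 0.55.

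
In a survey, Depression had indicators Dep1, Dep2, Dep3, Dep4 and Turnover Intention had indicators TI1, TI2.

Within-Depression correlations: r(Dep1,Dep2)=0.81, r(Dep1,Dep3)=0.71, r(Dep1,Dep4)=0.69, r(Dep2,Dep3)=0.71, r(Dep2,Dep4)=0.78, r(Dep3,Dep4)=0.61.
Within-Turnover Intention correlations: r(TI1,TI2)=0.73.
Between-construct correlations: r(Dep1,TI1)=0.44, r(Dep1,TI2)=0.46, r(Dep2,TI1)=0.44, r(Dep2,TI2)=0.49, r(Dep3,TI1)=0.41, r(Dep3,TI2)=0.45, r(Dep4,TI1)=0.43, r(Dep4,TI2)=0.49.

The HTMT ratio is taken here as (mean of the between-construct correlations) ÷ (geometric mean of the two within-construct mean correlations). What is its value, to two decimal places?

Mean heterotrait r = 3.61/8 = 0.4513.
Mean within-Dep = 4.31/6 = 0.7183; mean within-TI = 0.73/1 = 0.7300.
Geometric mean = √(0.7183 × 0.7300) = 0.7241.
HTMT = 0.4513 / 0.7241 = 0.62.

0.62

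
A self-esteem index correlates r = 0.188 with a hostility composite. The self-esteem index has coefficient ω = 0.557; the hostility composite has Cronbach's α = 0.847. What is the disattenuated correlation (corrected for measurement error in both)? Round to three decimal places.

0.274

r_true = r_obs / √(r_xx · r_yy) = 0.188 / √(0.557 × 0.847) = 0.188 / √0.471779 = 0.188 / 0.6869 ≈ 0.274.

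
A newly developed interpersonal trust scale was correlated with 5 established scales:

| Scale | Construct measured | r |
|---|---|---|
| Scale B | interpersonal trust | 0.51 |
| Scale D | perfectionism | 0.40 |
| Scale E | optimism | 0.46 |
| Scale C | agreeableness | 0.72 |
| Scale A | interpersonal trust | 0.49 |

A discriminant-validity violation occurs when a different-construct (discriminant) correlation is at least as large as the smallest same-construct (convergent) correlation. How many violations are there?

1

Convergent (same construct = interpersonal trust): Scale B, Scale A.
Smallest convergent = 0.49. Discriminant values: 0.40, 0.46, 0.72; count ≥ 0.49 → 1.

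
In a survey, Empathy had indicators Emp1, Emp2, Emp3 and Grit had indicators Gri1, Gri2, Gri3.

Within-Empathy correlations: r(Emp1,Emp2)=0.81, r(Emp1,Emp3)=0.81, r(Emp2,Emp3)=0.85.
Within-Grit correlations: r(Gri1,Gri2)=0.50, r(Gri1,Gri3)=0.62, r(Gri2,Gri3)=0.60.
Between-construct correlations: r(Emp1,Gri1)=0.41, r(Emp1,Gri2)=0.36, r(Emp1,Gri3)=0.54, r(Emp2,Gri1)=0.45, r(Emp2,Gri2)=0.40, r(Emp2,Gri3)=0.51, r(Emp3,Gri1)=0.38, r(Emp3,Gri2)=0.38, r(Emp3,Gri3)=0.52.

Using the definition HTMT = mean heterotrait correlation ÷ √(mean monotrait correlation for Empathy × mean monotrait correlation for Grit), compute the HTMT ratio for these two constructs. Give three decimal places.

Mean heterotrait r = 3.95/9 = 0.4389.
Mean within-Emp = 2.47/3 = 0.8233; mean within-Gri = 1.72/3 = 0.5733.
Geometric mean = √(0.8233 × 0.5733) = 0.6870.
HTMT = 0.4389 / 0.6870 = 0.639.

0.639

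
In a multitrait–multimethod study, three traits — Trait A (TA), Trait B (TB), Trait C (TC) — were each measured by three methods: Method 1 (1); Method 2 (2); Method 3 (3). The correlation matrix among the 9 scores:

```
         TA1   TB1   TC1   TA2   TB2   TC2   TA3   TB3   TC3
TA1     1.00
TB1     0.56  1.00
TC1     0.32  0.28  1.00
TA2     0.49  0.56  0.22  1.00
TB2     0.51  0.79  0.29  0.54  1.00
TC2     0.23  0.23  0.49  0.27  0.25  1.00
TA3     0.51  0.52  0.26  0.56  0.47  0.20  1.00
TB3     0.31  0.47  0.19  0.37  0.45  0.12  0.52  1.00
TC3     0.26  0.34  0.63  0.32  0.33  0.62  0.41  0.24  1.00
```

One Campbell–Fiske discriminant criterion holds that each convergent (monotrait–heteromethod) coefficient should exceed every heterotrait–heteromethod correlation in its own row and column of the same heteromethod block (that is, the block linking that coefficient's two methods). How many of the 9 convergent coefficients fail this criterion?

Convergent coefficients and their comparison sets:
TA (methods 1·2): 0.49 vs {0.51, 0.56, 0.23, 0.22} → fail.
TA (methods 1·3): 0.51 vs {0.31, 0.52, 0.26, 0.26} → fail.
TA (methods 2·3): 0.56 vs {0.37, 0.47, 0.32, 0.20} → pass.
TB (methods 1·2): 0.79 vs {0.56, 0.51, 0.23, 0.29} → pass.
TB (methods 1·3): 0.47 vs {0.52, 0.31, 0.34, 0.19} → fail.
TB (methods 2·3): 0.45 vs {0.47, 0.37, 0.33, 0.12} → fail.
TC (methods 1·2): 0.49 vs {0.22, 0.23, 0.29, 0.23} → pass.
TC (methods 1·3): 0.63 vs {0.26, 0.26, 0.19, 0.34} → pass.
TC (methods 2·3): 0.62 vs {0.20, 0.32, 0.12, 0.33} → pass.
4 of 9 fail.

4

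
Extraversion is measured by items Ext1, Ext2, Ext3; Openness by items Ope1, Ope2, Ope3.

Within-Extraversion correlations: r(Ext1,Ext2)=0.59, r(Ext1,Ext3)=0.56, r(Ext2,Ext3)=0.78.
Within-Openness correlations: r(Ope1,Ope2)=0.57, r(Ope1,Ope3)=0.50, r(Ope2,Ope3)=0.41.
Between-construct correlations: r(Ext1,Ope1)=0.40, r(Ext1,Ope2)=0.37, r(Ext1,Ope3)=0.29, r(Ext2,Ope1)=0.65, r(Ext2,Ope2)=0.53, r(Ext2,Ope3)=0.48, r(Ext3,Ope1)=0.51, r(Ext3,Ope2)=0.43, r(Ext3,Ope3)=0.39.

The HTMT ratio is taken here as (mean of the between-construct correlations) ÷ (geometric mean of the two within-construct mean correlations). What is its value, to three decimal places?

0.799

Mean between = 4.05/9 = 0.4500.
Mean within-Ext = 1.93/3 = 0.6433; mean within-Ope = 1.48/3 = 0.4933.
Geometric mean = √(0.6433 × 0.4933) = 0.5633.
HTMT = 0.4500 / 0.5633 = 0.799.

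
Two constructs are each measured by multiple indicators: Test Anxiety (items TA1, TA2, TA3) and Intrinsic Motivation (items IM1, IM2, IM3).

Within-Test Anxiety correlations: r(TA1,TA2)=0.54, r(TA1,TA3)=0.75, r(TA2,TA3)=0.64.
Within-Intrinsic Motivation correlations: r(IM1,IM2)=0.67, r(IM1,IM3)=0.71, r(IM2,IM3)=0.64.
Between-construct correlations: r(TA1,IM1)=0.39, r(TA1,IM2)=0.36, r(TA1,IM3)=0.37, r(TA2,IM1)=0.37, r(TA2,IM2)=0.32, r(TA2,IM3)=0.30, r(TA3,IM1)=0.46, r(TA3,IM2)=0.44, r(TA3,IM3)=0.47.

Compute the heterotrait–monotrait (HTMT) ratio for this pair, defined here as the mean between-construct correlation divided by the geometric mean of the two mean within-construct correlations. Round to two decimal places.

Between-construct mean = 3.48/9 = 0.3867.
Mean within-TA = 1.93/3 = 0.6433; mean within-IM = 2.02/3 = 0.6733.
Geometric mean = √(0.6433 × 0.6733) = 0.6581.
HTMT = 0.3867 / 0.6581 = 0.59.

0.59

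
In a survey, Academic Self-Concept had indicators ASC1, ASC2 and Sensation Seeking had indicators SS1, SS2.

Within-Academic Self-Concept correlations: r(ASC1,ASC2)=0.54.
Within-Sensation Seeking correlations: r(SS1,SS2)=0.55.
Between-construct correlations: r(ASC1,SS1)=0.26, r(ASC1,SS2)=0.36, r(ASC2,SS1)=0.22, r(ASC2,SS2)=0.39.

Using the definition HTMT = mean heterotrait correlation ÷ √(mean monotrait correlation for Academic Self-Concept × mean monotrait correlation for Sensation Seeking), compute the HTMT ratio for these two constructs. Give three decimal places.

0.564

Mean heterotrait r = 1.23/4 = 0.3075.
Mean within-ASC = 0.54/1 = 0.5400; mean within-SS = 0.55/1 = 0.5500.
Geometric mean = √(0.5400 × 0.5500) = 0.5450.
HTMT = 0.3075 / 0.5450 = 0.564.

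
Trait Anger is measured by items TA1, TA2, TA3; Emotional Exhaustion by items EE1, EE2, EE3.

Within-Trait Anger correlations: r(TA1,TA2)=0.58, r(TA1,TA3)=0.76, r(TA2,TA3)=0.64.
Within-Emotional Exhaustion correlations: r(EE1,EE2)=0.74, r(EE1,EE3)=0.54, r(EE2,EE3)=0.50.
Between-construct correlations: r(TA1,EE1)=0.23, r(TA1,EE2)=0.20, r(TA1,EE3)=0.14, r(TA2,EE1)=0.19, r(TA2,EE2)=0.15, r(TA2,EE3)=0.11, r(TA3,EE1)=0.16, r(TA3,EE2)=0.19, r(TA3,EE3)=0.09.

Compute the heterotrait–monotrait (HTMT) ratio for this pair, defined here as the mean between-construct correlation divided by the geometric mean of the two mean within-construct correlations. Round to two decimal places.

Mean heterotrait r = 1.46/9 = 0.1622.
Mean within-TA = 1.98/3 = 0.6600; mean within-EE = 1.78/3 = 0.5933.
Geometric mean = √(0.6600 × 0.5933) = 0.6258.
HTMT = 0.1622 / 0.6258 = 0.26.

0.26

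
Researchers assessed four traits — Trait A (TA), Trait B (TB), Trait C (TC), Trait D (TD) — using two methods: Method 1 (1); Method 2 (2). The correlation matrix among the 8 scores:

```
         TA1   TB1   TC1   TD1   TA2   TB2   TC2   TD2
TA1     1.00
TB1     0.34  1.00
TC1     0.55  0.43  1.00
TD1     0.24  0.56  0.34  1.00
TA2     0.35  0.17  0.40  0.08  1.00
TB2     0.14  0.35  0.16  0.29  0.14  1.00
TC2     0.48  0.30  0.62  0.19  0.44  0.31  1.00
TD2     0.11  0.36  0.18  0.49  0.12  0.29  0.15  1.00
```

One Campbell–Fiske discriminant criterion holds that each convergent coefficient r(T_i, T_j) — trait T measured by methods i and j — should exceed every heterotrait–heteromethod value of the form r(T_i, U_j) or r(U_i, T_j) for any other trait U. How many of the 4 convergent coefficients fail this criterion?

2

Convergent coefficients and their comparison sets:
TA (methods 1·2): 0.35 vs {0.14, 0.17, 0.48, 0.40, 0.11, 0.08} → fail.
TB (methods 1·2): 0.35 vs {0.17, 0.14, 0.30, 0.16, 0.36, 0.29} → fail.
TC (methods 1·2): 0.62 vs {0.40, 0.48, 0.16, 0.30, 0.18, 0.19} → pass.
TD (methods 1·2): 0.49 vs {0.08, 0.11, 0.29, 0.36, 0.19, 0.18} → pass.
2 of 4 fail.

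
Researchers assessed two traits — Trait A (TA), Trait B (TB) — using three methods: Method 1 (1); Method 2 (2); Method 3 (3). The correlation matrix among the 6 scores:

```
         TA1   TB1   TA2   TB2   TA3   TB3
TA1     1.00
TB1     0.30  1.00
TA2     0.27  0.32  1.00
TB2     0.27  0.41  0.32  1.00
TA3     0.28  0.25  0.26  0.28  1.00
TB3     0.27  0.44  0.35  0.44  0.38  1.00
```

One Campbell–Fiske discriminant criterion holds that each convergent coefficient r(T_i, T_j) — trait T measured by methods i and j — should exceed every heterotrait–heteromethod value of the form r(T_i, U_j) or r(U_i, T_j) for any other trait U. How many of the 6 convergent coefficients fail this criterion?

Checking each validity diagonal entry against its comparison values:
TA (methods 1·2): 0.27 vs {0.27, 0.32} → fail.
TA (methods 1·3): 0.28 vs {0.27, 0.25} → pass.
TA (methods 2·3): 0.26 vs {0.35, 0.28} → fail.
TB (methods 1·2): 0.41 vs {0.32, 0.27} → pass.
TB (methods 1·3): 0.44 vs {0.25, 0.27} → pass.
TB (methods 2·3): 0.44 vs {0.28, 0.35} → pass.
2 of 6 fail.

2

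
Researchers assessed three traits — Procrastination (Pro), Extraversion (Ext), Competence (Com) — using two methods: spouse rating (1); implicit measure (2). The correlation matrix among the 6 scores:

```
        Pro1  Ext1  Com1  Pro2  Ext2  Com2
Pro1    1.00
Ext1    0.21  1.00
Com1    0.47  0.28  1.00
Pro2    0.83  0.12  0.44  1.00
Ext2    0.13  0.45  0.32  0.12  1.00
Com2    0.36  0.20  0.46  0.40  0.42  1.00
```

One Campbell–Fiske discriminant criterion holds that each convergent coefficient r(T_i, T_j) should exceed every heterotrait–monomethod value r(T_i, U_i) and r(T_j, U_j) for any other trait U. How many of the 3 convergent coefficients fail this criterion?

1

Each convergent coefficient versus the relevant comparison correlations:
Pro (methods 1·2): 0.83 vs {0.21, 0.12, 0.47, 0.40} → pass.
Ext (methods 1·2): 0.45 vs {0.21, 0.12, 0.28, 0.42} → pass.
Com (methods 1·2): 0.46 vs {0.47, 0.40, 0.28, 0.42} → fail.
1 of 3 fail.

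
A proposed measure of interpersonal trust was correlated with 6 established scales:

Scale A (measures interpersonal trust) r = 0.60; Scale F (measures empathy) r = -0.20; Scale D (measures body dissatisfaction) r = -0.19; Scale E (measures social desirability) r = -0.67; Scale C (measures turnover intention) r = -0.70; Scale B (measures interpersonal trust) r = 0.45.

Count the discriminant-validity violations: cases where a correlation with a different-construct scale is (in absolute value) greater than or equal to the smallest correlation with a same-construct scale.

Convergent (same construct = interpersonal trust): Scale A, Scale B.
Smallest convergent = 0.45. Discriminant |r|: 0.20, 0.19, 0.67, 0.70; count ≥ 0.45 → 2.

2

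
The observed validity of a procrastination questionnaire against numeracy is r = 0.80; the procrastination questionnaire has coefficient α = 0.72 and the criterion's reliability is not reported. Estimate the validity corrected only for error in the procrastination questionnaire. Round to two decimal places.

0.94

Single correction: r_c = r_obs / √r_xx = 0.80 / √0.72 = 0.80 / 0.8485 ≈ 0.94.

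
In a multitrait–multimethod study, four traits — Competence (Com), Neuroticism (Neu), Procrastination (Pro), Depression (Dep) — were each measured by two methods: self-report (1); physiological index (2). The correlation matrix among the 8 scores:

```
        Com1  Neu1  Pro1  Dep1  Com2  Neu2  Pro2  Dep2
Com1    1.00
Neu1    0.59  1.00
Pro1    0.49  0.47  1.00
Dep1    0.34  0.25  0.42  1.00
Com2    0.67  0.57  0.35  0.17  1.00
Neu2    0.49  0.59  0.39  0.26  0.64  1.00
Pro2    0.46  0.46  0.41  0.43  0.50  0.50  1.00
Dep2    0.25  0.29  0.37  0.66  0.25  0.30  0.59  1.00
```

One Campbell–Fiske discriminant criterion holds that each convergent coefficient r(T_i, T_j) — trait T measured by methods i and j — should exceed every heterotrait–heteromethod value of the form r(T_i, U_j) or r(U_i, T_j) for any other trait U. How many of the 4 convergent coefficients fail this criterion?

1

Convergent coefficients and their comparison sets:
Com (methods 1·2): 0.67 vs {0.49, 0.57, 0.46, 0.35, 0.25, 0.17} → pass.
Neu (methods 1·2): 0.59 vs {0.57, 0.49, 0.46, 0.39, 0.29, 0.26} → pass.
Pro (methods 1·2): 0.41 vs {0.35, 0.46, 0.39, 0.46, 0.37, 0.43} → fail.
Dep (methods 1·2): 0.66 vs {0.17, 0.25, 0.26, 0.29, 0.43, 0.37} → pass.
1 of 4 fail.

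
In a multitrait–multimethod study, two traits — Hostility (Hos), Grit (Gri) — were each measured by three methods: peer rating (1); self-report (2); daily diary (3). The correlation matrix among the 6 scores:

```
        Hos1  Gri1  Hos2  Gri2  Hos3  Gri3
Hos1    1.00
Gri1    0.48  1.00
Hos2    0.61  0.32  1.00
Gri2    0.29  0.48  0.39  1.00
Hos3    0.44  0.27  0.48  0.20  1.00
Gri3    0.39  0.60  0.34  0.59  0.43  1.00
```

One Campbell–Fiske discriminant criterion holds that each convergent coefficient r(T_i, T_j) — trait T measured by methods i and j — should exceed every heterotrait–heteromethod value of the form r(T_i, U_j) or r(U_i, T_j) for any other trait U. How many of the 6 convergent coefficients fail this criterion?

Each convergent coefficient versus the relevant comparison correlations:
Hos (methods 1·2): 0.61 vs {0.29, 0.32} → pass.
Hos (methods 1·3): 0.44 vs {0.39, 0.27} → pass.
Hos (methods 2·3): 0.48 vs {0.34, 0.20} → pass.
Gri (methods 1·2): 0.48 vs {0.32, 0.29} → pass.
Gri (methods 1·3): 0.60 vs {0.27, 0.39} → pass.
Gri (methods 2·3): 0.59 vs {0.20, 0.34} → pass.
0 of 6 fail.

0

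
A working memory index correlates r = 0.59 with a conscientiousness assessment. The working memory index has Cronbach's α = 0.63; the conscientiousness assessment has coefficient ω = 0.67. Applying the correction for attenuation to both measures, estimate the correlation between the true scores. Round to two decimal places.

r_true = r_obs / √(r_xx · r_yy) = 0.59 / √(0.63 × 0.67) = 0.59 / √0.4221 = 0.59 / 0.6497 ≈ 0.91.

0.91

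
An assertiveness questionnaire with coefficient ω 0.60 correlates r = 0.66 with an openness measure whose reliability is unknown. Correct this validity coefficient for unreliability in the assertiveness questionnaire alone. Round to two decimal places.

Single correction: r_c = r_obs / √r_xx = 0.66 / √0.60 = 0.66 / 0.7746 ≈ 0.85.

0.85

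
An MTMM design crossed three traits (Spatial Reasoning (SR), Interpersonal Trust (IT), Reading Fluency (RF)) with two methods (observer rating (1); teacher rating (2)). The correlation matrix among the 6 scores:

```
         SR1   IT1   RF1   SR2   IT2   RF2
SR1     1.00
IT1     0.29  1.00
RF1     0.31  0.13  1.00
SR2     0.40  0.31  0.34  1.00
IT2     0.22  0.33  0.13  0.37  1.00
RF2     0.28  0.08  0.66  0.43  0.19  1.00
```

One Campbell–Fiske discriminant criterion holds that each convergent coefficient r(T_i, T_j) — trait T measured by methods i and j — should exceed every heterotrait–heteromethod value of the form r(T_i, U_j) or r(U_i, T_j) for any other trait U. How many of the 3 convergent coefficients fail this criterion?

Convergent coefficients and their comparison sets:
SR (methods 1·2): 0.40 vs {0.22, 0.31, 0.28, 0.34} → pass.
IT (methods 1·2): 0.33 vs {0.31, 0.22, 0.08, 0.13} → pass.
RF (methods 1·2): 0.66 vs {0.34, 0.28, 0.13, 0.08} → pass.
0 of 3 fail.

0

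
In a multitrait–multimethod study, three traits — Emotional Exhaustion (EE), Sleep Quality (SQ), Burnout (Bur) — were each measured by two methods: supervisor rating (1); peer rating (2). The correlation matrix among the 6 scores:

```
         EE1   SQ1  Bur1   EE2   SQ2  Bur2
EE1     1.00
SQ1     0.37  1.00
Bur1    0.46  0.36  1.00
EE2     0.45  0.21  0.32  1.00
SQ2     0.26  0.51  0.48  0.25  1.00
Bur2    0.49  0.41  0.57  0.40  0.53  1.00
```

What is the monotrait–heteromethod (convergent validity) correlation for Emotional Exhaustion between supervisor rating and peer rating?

0.45

Same trait (EE), different methods: r(EE1, EE2) = 0.45.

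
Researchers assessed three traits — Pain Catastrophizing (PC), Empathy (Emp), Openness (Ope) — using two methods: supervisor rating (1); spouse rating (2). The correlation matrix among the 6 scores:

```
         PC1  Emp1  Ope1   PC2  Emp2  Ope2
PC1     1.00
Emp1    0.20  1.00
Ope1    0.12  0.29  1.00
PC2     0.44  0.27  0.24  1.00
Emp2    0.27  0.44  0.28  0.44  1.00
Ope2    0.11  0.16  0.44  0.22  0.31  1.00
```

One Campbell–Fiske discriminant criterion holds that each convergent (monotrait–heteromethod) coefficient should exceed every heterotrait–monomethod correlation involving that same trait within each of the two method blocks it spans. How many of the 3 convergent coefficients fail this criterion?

Each convergent coefficient versus the relevant comparison correlations:
PC (methods 1·2): 0.44 vs {0.20, 0.44, 0.12, 0.22} → fail.
Emp (methods 1·2): 0.44 vs {0.20, 0.44, 0.29, 0.31} → fail.
Ope (methods 1·2): 0.44 vs {0.12, 0.22, 0.29, 0.31} → pass.
2 of 3 fail.

2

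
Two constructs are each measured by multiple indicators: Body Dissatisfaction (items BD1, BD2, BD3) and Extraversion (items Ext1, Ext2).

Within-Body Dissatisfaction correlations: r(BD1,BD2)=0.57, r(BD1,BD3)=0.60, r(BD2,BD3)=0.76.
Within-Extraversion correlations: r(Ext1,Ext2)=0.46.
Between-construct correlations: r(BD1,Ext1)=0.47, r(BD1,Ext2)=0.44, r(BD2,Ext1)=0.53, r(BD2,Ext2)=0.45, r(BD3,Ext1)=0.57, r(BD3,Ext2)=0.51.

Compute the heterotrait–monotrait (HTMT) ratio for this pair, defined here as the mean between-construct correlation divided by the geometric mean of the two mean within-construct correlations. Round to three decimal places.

Between-construct mean = 2.97/6 = 0.4950.
Mean within-BD = 1.93/3 = 0.6433; mean within-Ext = 0.46/1 = 0.4600.
Geometric mean = √(0.6433 × 0.4600) = 0.5440.
HTMT = 0.4950 / 0.5440 = 0.910.

0.910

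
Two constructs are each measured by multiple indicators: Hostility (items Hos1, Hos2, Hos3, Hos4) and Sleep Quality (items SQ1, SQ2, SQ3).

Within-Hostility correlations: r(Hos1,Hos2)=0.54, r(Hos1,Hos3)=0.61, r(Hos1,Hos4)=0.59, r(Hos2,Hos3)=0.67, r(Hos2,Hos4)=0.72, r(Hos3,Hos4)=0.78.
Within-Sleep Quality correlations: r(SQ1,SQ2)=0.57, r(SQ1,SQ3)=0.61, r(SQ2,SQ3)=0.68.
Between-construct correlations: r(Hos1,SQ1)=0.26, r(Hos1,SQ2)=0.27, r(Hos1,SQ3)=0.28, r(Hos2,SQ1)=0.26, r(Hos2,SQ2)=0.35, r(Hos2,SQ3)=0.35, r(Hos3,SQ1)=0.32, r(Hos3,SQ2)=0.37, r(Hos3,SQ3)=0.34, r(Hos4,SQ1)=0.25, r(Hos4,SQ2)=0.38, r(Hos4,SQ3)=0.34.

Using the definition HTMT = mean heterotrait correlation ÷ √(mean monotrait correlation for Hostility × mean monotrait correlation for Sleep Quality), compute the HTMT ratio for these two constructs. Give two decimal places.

Mean between = 3.77/12 = 0.3142.
Mean within-Hos = 3.91/6 = 0.6517; mean within-SQ = 1.86/3 = 0.6200.
Geometric mean = √(0.6517 × 0.6200) = 0.6357.
HTMT = 0.3142 / 0.6357 = 0.49.

0.49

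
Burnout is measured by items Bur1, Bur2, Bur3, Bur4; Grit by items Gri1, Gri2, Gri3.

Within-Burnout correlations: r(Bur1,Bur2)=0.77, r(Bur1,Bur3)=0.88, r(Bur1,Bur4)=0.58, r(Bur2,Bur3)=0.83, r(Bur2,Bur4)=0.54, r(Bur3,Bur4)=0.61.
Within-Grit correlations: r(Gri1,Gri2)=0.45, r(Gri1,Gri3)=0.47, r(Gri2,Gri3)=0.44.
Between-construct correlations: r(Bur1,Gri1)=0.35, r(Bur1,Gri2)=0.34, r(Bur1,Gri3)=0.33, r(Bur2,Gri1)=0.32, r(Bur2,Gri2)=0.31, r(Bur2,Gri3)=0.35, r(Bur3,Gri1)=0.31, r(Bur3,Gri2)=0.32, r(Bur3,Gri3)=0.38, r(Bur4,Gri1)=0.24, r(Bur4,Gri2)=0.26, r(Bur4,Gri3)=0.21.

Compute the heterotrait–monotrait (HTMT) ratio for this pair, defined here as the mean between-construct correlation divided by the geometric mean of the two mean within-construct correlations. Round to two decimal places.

Between-construct mean = 3.72/12 = 0.3100.
Mean within-Bur = 4.21/6 = 0.7017; mean within-Gri = 1.36/3 = 0.4533.
Geometric mean = √(0.7017 × 0.4533) = 0.5640.
HTMT = 0.3100 / 0.5640 = 0.55.

0.55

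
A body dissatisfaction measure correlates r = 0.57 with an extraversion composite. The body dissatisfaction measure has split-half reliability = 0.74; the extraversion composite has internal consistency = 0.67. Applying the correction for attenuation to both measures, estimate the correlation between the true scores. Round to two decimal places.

r_true = r_obs / √(r_xx · r_yy) = 0.57 / √(0.74 × 0.67) = 0.57 / √0.4958 = 0.57 / 0.7041 ≈ 0.81.

0.81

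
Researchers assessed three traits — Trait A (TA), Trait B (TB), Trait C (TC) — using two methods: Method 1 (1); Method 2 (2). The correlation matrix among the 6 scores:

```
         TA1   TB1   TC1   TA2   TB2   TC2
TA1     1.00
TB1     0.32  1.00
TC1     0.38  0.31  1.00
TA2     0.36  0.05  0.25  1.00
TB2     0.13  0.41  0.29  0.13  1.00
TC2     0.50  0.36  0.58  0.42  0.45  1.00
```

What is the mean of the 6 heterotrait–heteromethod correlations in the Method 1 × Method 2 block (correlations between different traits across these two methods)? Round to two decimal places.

0.26

HTHM values (method 1 × method 2): 0.13, 0.50, 0.05, 0.36, 0.25, 0.29; mean = 1.58/6 = 0.26.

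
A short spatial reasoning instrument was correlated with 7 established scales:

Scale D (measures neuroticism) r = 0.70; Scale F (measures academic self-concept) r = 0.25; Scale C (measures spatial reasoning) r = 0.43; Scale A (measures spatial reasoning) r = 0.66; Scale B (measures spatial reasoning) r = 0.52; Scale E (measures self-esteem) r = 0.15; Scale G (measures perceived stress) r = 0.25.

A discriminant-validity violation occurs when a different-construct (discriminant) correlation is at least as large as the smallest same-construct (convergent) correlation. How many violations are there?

1

Convergent (same construct = spatial reasoning): Scale C, Scale A, Scale B.
Smallest convergent = 0.43. Discriminant values: 0.70, 0.25, 0.15, 0.25; count ≥ 0.43 → 1.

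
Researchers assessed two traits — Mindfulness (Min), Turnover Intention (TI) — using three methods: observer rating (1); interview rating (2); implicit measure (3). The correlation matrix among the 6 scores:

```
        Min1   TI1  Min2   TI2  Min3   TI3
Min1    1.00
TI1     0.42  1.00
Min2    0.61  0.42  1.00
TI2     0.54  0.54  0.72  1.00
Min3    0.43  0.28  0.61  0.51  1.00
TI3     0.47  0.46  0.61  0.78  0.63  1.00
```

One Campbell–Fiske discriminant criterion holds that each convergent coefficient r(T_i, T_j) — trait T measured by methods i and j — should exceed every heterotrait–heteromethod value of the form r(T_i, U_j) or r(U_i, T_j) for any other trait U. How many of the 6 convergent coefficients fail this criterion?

Each convergent coefficient versus the relevant comparison correlations:
Min (methods 1·2): 0.61 vs {0.54, 0.42} → pass.
Min (methods 1·3): 0.43 vs {0.47, 0.28} → fail.
Min (methods 2·3): 0.61 vs {0.61, 0.51} → fail.
TI (methods 1·2): 0.54 vs {0.42, 0.54} → fail.
TI (methods 1·3): 0.46 vs {0.28, 0.47} → fail.
TI (methods 2·3): 0.78 vs {0.51, 0.61} → pass.
4 of 6 fail.

4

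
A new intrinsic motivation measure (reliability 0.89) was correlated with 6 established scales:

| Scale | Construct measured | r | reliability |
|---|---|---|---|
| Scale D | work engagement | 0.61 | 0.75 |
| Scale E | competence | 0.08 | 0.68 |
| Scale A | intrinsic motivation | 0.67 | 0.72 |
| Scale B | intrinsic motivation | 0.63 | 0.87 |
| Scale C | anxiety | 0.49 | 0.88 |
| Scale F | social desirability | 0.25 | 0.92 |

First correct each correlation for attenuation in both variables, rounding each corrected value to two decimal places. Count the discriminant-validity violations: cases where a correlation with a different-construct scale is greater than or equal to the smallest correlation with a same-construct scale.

1

Disattenuated r (r / √(r_scale · r_new)):
  Scale D (disc): 0.61 / √(0.75·0.89) = 0.75
  Scale E (disc): 0.08 / √(0.68·0.89) = 0.10
  Scale A (conv): 0.67 / √(0.72·0.89) = 0.84
  Scale B (conv): 0.63 / √(0.87·0.89) = 0.72
  Scale C (disc): 0.49 / √(0.88·0.89) = 0.55
  Scale F (disc): 0.25 / √(0.92·0.89) = 0.28
Smallest convergent = 0.72. Discriminant values: 0.75, 0.10, 0.55, 0.28; count ≥ 0.72 → 1.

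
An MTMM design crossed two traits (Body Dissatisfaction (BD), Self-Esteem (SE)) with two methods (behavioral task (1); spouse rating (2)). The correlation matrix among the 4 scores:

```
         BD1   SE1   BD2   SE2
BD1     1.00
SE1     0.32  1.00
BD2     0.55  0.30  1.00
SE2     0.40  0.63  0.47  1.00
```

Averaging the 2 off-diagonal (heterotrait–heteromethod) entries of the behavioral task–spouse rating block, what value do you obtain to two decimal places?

HTHM values (method 1 × method 2): 0.40, 0.30; mean = 0.70/2 = 0.35.

0.35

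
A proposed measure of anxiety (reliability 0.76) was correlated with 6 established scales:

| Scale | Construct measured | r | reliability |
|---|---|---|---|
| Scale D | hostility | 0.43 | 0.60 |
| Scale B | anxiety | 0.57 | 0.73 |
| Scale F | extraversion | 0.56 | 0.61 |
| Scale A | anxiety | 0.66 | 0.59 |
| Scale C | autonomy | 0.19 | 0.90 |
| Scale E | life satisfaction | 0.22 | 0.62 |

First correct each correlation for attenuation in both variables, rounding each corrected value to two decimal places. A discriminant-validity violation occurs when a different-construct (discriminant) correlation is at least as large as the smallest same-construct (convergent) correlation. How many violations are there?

1

Disattenuated r (r / √(r_scale · r_new)):
  Scale D (disc): 0.43 / √(0.60·0.76) = 0.64
  Scale B (conv): 0.57 / √(0.73·0.76) = 0.77
  Scale F (disc): 0.56 / √(0.61·0.76) = 0.82
  Scale A (conv): 0.66 / √(0.59·0.76) = 0.99
  Scale C (disc): 0.19 / √(0.90·0.76) = 0.23
  Scale E (disc): 0.22 / √(0.62·0.76) = 0.32
Smallest convergent = 0.77. Discriminant values: 0.64, 0.82, 0.23, 0.32; count ≥ 0.77 → 1.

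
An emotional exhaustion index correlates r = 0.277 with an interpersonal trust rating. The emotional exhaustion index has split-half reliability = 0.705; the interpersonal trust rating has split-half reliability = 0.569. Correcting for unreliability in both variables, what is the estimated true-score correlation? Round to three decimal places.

r_true = r_obs / √(r_xx · r_yy) = 0.277 / √(0.705 × 0.569) = 0.277 / √0.401145 = 0.277 / 0.6334 ≈ 0.437.

0.437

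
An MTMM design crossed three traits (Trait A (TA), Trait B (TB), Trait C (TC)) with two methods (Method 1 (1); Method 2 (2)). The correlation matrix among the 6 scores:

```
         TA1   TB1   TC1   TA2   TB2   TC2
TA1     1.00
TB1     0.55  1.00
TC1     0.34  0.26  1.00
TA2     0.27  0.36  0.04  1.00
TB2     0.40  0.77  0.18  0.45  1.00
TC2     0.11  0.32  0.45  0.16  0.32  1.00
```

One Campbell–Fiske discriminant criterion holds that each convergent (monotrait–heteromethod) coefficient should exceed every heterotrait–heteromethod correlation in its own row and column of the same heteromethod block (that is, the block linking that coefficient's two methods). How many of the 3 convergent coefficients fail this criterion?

1

Convergent coefficients and their comparison sets:
TA (methods 1·2): 0.27 vs {0.40, 0.36, 0.11, 0.04} → fail.
TB (methods 1·2): 0.77 vs {0.36, 0.40, 0.32, 0.18} → pass.
TC (methods 1·2): 0.45 vs {0.04, 0.11, 0.18, 0.32} → pass.
1 of 3 fail.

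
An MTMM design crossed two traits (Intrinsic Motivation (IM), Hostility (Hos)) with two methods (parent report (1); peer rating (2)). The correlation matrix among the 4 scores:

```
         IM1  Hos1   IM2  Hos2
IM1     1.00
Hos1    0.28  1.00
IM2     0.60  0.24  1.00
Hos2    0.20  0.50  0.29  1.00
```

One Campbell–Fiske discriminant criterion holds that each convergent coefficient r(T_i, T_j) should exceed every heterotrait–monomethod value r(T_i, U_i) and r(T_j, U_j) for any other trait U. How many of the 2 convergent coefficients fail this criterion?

Checking each validity diagonal entry against its comparison values:
IM (methods 1·2): 0.60 vs {0.28, 0.29} → pass.
Hos (methods 1·2): 0.50 vs {0.28, 0.29} → pass.
0 of 2 fail.

0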